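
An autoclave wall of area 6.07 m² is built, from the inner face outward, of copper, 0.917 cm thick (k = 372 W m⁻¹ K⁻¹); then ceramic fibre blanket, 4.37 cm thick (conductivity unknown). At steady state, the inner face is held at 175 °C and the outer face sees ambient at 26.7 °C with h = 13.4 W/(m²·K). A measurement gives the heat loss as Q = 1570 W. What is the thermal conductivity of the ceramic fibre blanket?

ΣR = ΔT/Q = |175 − 26.7|/1570 = 0.09446 K/W
Known resistances:
  R_copper = L/(kA) = 0.00917/(372·6.07) = 4.061×10^-6 K/W
  R_conv,out = 1/(hA) = 1/(13.4·6.07) = 0.01229 K/W
R_ceramic fibre blanket = ΣR − ΣR_known = 0.09446 − 0.01229 = 0.08217 K/W
L/(kA) = 0.08217 ⇒ k = 0.0437/(0.08217·6.07) = 0.0876 W/m·K

k = 0.0876 W/m·K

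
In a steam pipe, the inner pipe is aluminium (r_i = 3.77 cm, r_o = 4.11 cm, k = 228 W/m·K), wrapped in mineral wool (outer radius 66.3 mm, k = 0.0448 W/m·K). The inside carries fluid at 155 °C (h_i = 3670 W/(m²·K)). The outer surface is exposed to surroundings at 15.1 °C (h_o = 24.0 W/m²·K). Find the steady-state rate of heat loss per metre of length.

Q' = 77.7 W/m

Resistance network (inner→outer):
  R'_conv,in = 1/(2πr h) = 1/(2π·0.0377·3670) = 0.001150 m·K/W
  R'_aluminium = ln(0.0411/0.0377)/(2πk) = 0.08635/(2π·228) = 6.028×10^-5 m·K/W
  R'_mineral wool = ln(0.0663/0.0411)/(2πk) = 0.4782/(2π·0.0448) = 1.699 m·K/W
  R'_conv,out = 1/(2πr h) = 1/(2π·0.0663·24.0) = 0.1000 m·K/W
ΣR = 0.001150 + 6.028×10^-5 + 1.699 + 0.1000 = 1.800 m·K/W
Q' = ΔT/ΣR = (155 °C − 15.1 °C)/1.800 = 77.7 W/m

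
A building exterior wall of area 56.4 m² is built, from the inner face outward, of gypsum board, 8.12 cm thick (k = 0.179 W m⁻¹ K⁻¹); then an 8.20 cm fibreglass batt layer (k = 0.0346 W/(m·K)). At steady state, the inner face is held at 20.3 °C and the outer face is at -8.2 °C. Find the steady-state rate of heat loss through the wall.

Q = 569 W

Resistance network (inner→outer):
  R_gypsum board = L/(kA) = 0.0812/(0.179·56.4) = 0.008043 K/W
  R_fibreglass batt = L/(kA) = 0.0820/(0.0346·56.4) = 0.04202 K/W
ΣR = 0.008043 + 0.04202 = 0.05006 K/W
Q = ΔT/ΣR = (20.3 °C − -8.2 °C)/0.05006 = 569 W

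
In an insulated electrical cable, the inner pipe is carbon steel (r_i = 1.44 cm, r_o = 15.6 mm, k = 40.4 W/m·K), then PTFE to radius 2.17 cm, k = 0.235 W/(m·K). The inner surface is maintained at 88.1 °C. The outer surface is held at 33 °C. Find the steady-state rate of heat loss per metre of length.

Q' = 246 W/m

Treat each layer as a resistance in series:
  R'_carbon steel = ln(0.0156/0.0144)/(2πk) = 0.08004/(2π·40.4) = 3.153×10^-4 m·K/W
  R'_PTFE = ln(0.0217/0.0156)/(2πk) = 0.3300/(2π·0.235) = 0.2235 m·K/W
ΣR = 3.153×10^-4 + 0.2235 = 0.2238 m·K/W
Q' = ΔT/ΣR = (88.1 °C − 33 °C)/0.2238 = 246 W/m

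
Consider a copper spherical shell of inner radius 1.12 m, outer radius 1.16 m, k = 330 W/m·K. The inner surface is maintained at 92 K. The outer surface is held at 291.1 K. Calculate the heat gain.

Q = 2.68×10^7 W

Q = 4πk·ΔT/(1/r₁ − 1/r₂) = 4π × 330 × 199.1 / (1/1.12 − 1/1.16) = 2.68×10^7 W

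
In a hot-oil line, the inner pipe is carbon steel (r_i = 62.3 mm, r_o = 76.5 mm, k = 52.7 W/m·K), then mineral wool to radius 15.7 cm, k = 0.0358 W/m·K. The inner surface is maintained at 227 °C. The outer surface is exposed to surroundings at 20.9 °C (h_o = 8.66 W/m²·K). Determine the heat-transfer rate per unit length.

Series thermal resistances, inner to outer:
  R'_carbon steel = ln(0.0765/0.0623)/(2πk) = 0.2053/(2π·52.7) = 6.201×10^-4 m·K/W
  R'_mineral wool = ln(0.157/0.0765)/(2πk) = 0.7190/(2π·0.0358) = 3.196 m·K/W
  R'_conv,out = 1/(2πr h) = 1/(2π·0.157·8.66) = 0.1171 m·K/W
ΣR = 6.201×10^-4 + 3.196 + 0.1171 = 3.314 m·K/W
Q' = ΔT/ΣR = (227 °C − 20.9 °C)/3.314 = 62.2 W/m

Q' = 62.2 W/m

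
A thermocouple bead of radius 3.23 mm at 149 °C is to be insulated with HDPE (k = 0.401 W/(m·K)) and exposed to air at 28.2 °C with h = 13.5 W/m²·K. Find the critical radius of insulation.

r_cr = 5.94 cm

For a sphere, r_cr = 2k_ins/h = 2·0.401/13.5 = 0.0594 m = 5.94 cm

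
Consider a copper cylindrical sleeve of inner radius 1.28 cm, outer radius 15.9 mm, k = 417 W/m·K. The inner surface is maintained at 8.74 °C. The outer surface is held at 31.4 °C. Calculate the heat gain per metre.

Q' = 2πk·ΔT/ln(r₂/r₁) = 2π × 417 × 22.66 / ln(0.0159/0.0128) = 2.74×10^5 W/m

Q' = 2.74×10^5 W/m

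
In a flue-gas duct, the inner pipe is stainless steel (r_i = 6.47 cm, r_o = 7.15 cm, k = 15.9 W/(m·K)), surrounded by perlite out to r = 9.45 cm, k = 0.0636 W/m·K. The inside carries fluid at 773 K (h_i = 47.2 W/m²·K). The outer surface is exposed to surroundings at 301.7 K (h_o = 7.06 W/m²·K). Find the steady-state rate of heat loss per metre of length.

Series thermal resistances, inner to outer:
  R'_conv,in = 1/(2πr h) = 1/(2π·0.0647·47.2) = 0.05212 m·K/W
  R'_stainless steel = ln(0.0715/0.0647)/(2πk) = 0.09994/(2π·15.9) = 0.001000 m·K/W
  R'_perlite = ln(0.0945/0.0715)/(2πk) = 0.2789/(2π·0.0636) = 0.6979 m·K/W
  R'_conv,out = 1/(2πr h) = 1/(2π·0.0945·7.06) = 0.2386 m·K/W
ΣR = 0.05212 + 0.001000 + 0.6979 + 0.2386 = 0.9896 m·K/W
Q' = ΔT/ΣR = (773 K − 301.7 K)/0.9896 = 476 W/m

Q' = 476 W/m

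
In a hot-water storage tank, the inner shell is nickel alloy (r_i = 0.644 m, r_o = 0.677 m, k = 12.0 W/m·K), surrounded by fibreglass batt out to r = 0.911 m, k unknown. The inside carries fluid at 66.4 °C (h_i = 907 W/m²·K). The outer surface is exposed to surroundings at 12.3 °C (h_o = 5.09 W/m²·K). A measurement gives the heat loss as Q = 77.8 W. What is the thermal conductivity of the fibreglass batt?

k = 0.0447 W/m·K

ΣR = ΔT/Q = |66.4 − 12.3|/77.8 = 0.6954 K/W
Known resistances:
  R_conv,in = 1/(4πr²h) = 1/(4π·0.644²·907) = 2.115×10^-4 K/W
  R_nickel alloy = (1/0.644 − 1/0.677)/(4πk) = 0.07569/(4π·12.0) = 5.019×10^-4 K/W
  R_conv,out = 1/(4πr²h) = 1/(4π·0.911²·5.09) = 0.01884 K/W
R_fibreglass batt = ΣR − ΣR_known = 0.6954 − 0.01955 = 0.6759 K/W
(1/r₁−1/r₂)/(4πk) = 0.6759 ⇒ k = 0.3794/(4π·0.6759) = 0.0447 W/m·K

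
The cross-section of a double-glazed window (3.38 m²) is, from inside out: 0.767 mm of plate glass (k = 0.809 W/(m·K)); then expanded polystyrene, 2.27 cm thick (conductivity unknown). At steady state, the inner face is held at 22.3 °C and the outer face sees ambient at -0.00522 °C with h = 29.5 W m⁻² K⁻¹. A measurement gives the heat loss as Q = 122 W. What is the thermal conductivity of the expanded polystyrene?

k = 0.0389 W/m·K

ΣR = ΔT/Q = |22.3 − -0.00522|/122 = 0.1828 K/W
Known resistances:
  R_plate glass = L/(kA) = 7.67×10^-4/(0.809·3.38) = 2.805×10^-4 K/W
  R_conv,out = 1/(hA) = 1/(29.5·3.38) = 0.01003 K/W
R_expanded polystyrene = ΣR − ΣR_known = 0.1828 − 0.01031 = 0.1725 K/W
L/(kA) = 0.1725 ⇒ k = 0.0227/(0.1725·3.38) = 0.0389 W/m·K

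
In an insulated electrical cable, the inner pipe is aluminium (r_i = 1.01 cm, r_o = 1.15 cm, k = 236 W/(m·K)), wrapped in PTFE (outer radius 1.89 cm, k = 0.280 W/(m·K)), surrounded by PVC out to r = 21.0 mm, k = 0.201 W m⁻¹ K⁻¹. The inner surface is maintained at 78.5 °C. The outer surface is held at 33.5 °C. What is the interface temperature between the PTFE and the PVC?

T = 43.8 °C

Series thermal resistances, inner to outer:
  R'_aluminium = ln(0.0115/0.0101)/(2πk) = 0.1298/(2π·236) = 8.754×10^-5 m·K/W
  R'_PTFE = ln(0.0189/0.0115)/(2πk) = 0.4968/(2π·0.280) = 0.2824 m·K/W
  R'_PVC = ln(0.0210/0.0189)/(2πk) = 0.1054/(2π·0.201) = 0.08343 m·K/W
ΣR = 8.754×10^-5 + 0.2824 + 0.08343 = 0.3659 m·K/W
Q' = ΔT/ΣR = (78.5 °C − 33.5 °C)/0.3659 = 123.0 W/m
From the inner boundary to the PTFE/PVC interface, ΣR_partial = 0.2825 m·K/W.
T_interface = T_in − Q'·ΣR_partial = 78.5 °C − (123.0)(0.2825) = 43.8 °C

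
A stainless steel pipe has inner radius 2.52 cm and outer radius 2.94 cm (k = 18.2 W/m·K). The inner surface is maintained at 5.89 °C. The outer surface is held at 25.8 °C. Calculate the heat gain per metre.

Q' = 2πk·ΔT/ln(r₂/r₁) = 2π × 18.2 × 19.91 / ln(0.0294/0.0252) = 14800 W/m

Q' = 14.8 kW/m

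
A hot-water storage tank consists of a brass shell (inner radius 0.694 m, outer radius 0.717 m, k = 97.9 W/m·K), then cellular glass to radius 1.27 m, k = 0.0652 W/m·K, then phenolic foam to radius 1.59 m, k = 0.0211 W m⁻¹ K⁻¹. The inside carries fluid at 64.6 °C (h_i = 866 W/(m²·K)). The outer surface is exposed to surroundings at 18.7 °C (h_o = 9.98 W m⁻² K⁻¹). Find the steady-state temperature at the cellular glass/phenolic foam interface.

T = 39.2 °C

Treat each layer as a resistance in series:
  R_conv,in = 1/(4πr²h) = 1/(4π·0.694²·866) = 1.908×10^-4 K/W
  R_brass = (1/0.694 − 1/0.717)/(4πk) = 0.04622/(4π·97.9) = 3.757×10^-5 K/W
  R_cellular glass = (1/0.717 − 1/1.27)/(4πk) = 0.6073/(4π·0.0652) = 0.7412 K/W
  R_phenolic foam = (1/1.27 − 1/1.59)/(4πk) = 0.1585/(4π·0.0211) = 0.5977 K/W
  R_conv,out = 1/(4πr²h) = 1/(4π·1.59²·9.98) = 0.003154 K/W
ΣR = 1.908×10^-4 + 3.757×10^-5 + 0.7412 + 0.5977 + 0.003154 = 1.342 K/W
Q = ΔT/ΣR = (64.6 °C − 18.7 °C)/1.342 = 34.20 W
From the inner boundary to the cellular glass/phenolic foam interface, ΣR_partial = 0.7414 K/W.
T_interface = T_in − Q·ΣR_partial = 64.6 °C − (34.20)(0.7414) = 39.2 °C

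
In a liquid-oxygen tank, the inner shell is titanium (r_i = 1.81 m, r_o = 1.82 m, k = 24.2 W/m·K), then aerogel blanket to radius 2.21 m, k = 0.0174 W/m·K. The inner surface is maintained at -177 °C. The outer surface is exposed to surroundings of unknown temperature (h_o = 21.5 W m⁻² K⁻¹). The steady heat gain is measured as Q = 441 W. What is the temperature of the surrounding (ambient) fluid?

T_out = 18.9 °C

Series resistances:
  R_titanium = (1/1.81 − 1/1.82)/(4πk) = 0.003036/(4π·24.2) = 9.982×10^-6 K/W
  R_aerogel blanket = (1/1.82 − 1/2.21)/(4πk) = 0.09696/(4π·0.0174) = 0.4434 K/W
  R_conv,out = 1/(4πr²h) = 1/(4π·2.21²·21.5) = 7.578×10^-4 K/W
ΣR = 0.4442 K/W
ΔT = Q·ΣR = 441 × 0.4442 = 195.9 K
Heat flows inward, so T_out = T_in + ΔT = -177 + 195.9 = 18.9 °C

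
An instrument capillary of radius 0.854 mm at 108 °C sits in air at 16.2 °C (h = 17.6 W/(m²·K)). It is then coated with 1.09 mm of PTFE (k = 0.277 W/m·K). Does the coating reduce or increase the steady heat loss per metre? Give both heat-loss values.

increases: 8.67 → 17.9 W/m

Critical radius for a cylinder: r_cr = k/h = 0.0157 m = 1.57 cm.
Outer radius after coating: r₂ = 8.54×10^-4 + 0.00109 = 0.001944 m.
Since r₁ < r_cr and r₂ ≤ r_cr, the coating moves toward the maximum at r_cr — heat loss rises.
Bare: R = 1/(2πr₁h) = 10.59 m·K/W; Q = 91.8/10.59 = 8.67 W/m.
Coated: R = R_cond + R_conv = 5.124 m·K/W; Q = 91.8/5.124 = 17.9 W/m.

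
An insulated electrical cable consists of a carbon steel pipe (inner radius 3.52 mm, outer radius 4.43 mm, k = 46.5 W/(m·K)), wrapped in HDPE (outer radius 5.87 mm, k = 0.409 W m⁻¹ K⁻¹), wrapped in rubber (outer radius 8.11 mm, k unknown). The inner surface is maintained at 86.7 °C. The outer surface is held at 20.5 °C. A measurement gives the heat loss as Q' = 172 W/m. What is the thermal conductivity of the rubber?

k = 0.187 W/m·K

ΣR = ΔT/Q' = |86.7 − 20.5|/172 = 0.3849 m·K/W
Known resistances:
  R'_carbon steel = ln(0.00443/0.00352)/(2πk) = 0.2299/(2π·46.5) = 7.870×10^-4 m·K/W
  R'_HDPE = ln(0.00587/0.00443)/(2πk) = 0.2815/(2π·0.409) = 0.1095 m·K/W
R_rubber = ΣR − ΣR_known = 0.3849 − 0.1103 = 0.2746 m·K/W
ln(r₂/r₁)/(2πk) = 0.2746 ⇒ k = 0.3232/(2π·0.2746) = 0.187 W/m·K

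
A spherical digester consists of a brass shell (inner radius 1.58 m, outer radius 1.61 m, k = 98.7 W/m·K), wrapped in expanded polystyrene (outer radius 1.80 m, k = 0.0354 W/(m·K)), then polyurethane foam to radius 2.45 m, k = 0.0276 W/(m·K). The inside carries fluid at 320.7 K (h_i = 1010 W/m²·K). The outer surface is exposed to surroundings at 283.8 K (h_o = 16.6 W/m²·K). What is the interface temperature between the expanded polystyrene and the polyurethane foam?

Resistance network (inner→outer):
  R_conv,in = 1/(4πr²h) = 1/(4π·1.58²·1010) = 3.156×10^-5 K/W
  R_brass = (1/1.58 − 1/1.61)/(4πk) = 0.01179/(4π·98.7) = 9.508×10^-6 K/W
  R_expanded polystyrene = (1/1.61 − 1/1.80)/(4πk) = 0.06556/(4π·0.0354) = 0.1474 K/W
  R_polyurethane foam = (1/1.80 − 1/2.45)/(4πk) = 0.1474/(4π·0.0276) = 0.4250 K/W
  R_conv,out = 1/(4πr²h) = 1/(4π·2.45²·16.6) = 7.986×10^-4 K/W
ΣR = 3.156×10^-5 + 9.508×10^-6 + 0.1474 + 0.4250 + 7.986×10^-4 = 0.5732 K/W
Q = ΔT/ΣR = (320.7 K − 283.8 K)/0.5732 = 64.38 W
From the inner boundary to the expanded polystyrene/polyurethane foam interface, ΣR_partial = 0.1474 K/W.
T_interface = T_in − Q·ΣR_partial = 320.7 K − (64.38)(0.1474) = 311.2 K

T = 311.2 K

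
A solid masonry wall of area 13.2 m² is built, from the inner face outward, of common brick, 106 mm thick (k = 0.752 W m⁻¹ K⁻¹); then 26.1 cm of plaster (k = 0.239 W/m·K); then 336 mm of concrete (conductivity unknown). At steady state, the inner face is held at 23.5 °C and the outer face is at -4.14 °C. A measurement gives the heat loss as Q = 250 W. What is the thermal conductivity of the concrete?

ΣR = ΔT/Q = |23.5 − -4.14|/250 = 0.1106 K/W
Known resistances:
  R_common brick = L/(kA) = 0.106/(0.752·13.2) = 0.01068 K/W
  R_plaster = L/(kA) = 0.261/(0.239·13.2) = 0.08273 K/W
R_concrete = ΣR − ΣR_known = 0.1106 − 0.09341 = 0.01719 K/W
L/(kA) = 0.01719 ⇒ k = 0.336/(0.01719·13.2) = 1.48 W/m·K

k = 1.48 W/m·K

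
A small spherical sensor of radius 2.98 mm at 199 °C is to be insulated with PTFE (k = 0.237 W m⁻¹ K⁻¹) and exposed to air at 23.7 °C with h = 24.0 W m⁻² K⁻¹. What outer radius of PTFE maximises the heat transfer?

For a sphere, r_cr = 2k_ins/h = 2·0.237/24.0 = 0.0198 m = 1.98 cm

r_cr = 1.98 cm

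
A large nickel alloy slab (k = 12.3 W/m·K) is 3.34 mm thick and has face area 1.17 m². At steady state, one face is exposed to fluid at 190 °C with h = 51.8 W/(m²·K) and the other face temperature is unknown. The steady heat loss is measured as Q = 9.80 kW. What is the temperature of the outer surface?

Sum the resistances:
  R_conv,in = 1/(hA) = 1/(51.8·1.17) = 0.01650 K/W
  R_nickel alloy = L/(kA) = 0.00334/(12.3·1.17) = 2.321×10^-4 K/W
ΣR = 0.01673 K/W
ΔT = Q·ΣR = 9800 × 0.01673 = 164.0 K
Heat flows outward, so T_out = T_in − ΔT = 190 − 164.0 = 26.0 °C

T_out = 26.0 °C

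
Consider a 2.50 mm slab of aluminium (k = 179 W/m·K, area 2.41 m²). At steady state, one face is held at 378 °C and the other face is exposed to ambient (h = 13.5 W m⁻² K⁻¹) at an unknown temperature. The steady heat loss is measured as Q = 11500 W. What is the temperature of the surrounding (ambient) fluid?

Sum the resistances:
  R_aluminium = L/(kA) = 0.00250/(179·2.41) = 5.795×10^-6 K/W
  R_conv,out = 1/(hA) = 1/(13.5·2.41) = 0.03074 K/W
ΣR = 0.03074 K/W
ΔT = Q·ΣR = 11500 × 0.03074 = 353.5 K
Heat flows outward, so T_out = T_in − ΔT = 378 − 353.5 = 24.5 °C

T_out = 24.5 °C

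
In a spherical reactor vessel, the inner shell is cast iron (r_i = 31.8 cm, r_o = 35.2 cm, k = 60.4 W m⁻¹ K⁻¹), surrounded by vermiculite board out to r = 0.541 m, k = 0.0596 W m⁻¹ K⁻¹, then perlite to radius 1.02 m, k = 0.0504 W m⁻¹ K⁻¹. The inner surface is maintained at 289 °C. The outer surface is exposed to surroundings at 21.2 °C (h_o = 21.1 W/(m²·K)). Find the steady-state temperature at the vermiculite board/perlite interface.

Resistance network (inner→outer):
  R_cast iron = (1/0.318 − 1/0.352)/(4πk) = 0.3037/(4π·60.4) = 4.002×10^-4 K/W
  R_vermiculite board = (1/0.352 − 1/0.541)/(4πk) = 0.9925/(4π·0.0596) = 1.325 K/W
  R_perlite = (1/0.541 − 1/1.02)/(4πk) = 0.8680/(4π·0.0504) = 1.371 K/W
  R_conv,out = 1/(4πr²h) = 1/(4π·1.02²·21.1) = 0.003625 K/W
ΣR = 4.002×10^-4 + 1.325 + 1.371 + 0.003625 = 2.700 K/W
Q = ΔT/ΣR = (289 °C − 21.2 °C)/2.700 = 99.19 W
From the inner boundary to the vermiculite board/perlite interface, ΣR_partial = 1.325 K/W.
T_interface = T_in − Q·ΣR_partial = 289 °C − (99.19)(1.325) = 158 °C

T = 158 °C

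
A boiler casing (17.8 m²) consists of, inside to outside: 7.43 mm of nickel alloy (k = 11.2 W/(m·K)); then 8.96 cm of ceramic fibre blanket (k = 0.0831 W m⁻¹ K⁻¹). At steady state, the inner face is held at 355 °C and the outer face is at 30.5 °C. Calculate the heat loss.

Q = 5350 W

Resistance network (inner→outer):
  R_nickel alloy = L/(kA) = 0.00743/(11.2·17.8) = 3.727×10^-5 K/W
  R_ceramic fibre blanket = L/(kA) = 0.0896/(0.0831·17.8) = 0.06057 K/W
ΣR = 3.727×10^-5 + 0.06057 = 0.06061 K/W
Q = ΔT/ΣR = (355 °C − 30.5 °C)/0.06061 = 5350 W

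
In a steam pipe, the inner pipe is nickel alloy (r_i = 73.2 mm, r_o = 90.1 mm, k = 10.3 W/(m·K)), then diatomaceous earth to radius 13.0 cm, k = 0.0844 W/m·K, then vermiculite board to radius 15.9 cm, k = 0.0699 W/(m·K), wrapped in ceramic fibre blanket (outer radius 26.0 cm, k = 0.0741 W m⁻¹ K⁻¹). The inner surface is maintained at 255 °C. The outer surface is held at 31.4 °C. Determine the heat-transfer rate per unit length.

Q' = 101 W/m

Treat each layer as a resistance in series:
  R'_nickel alloy = ln(0.0901/0.0732)/(2πk) = 0.2077/(2π·10.3) = 0.003210 m·K/W
  R'_diatomaceous earth = ln(0.130/0.0901)/(2πk) = 0.3666/(2π·0.0844) = 0.6913 m·K/W
  R'_vermiculite board = ln(0.159/0.130)/(2πk) = 0.2014/(2π·0.0699) = 0.4585 m·K/W
  R'_ceramic fibre blanket = ln(0.260/0.159)/(2πk) = 0.4918/(2π·0.0741) = 1.056 m·K/W
ΣR = 0.003210 + 0.6913 + 0.4585 + 1.056 = 2.209 m·K/W
Q' = ΔT/ΣR = (255 °C − 31.4 °C)/2.209 = 101 W/m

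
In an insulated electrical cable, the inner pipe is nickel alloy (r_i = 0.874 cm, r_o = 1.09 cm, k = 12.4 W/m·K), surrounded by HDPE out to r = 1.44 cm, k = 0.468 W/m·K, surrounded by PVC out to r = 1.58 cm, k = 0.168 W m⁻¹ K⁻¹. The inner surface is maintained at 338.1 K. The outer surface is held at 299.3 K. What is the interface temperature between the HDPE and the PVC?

T = 317.7 K

Treat each layer as a resistance in series:
  R'_nickel alloy = ln(0.0109/0.00874)/(2πk) = 0.2209/(2π·12.4) = 0.002835 m·K/W
  R'_HDPE = ln(0.0144/0.0109)/(2πk) = 0.2785/(2π·0.468) = 0.09470 m·K/W
  R'_PVC = ln(0.0158/0.0144)/(2πk) = 0.09278/(2π·0.168) = 0.08790 m·K/W
ΣR = 0.002835 + 0.09470 + 0.08790 = 0.1854 m·K/W
Q' = ΔT/ΣR = (338.1 K − 299.3 K)/0.1854 = 209.3 W/m
From the inner boundary to the HDPE/PVC interface, ΣR_partial = 0.09754 m·K/W.
T_interface = T_in − Q'·ΣR_partial = 338.1 K − (209.3)(0.09754) = 317.7 K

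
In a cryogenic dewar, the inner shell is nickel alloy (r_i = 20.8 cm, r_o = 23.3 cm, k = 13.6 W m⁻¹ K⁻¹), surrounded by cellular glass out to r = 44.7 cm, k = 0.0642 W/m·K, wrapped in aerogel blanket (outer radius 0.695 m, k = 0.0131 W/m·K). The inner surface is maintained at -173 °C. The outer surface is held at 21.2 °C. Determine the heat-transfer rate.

Q = 26.2 W

Series thermal resistances, inner to outer:
  R_nickel alloy = (1/0.208 − 1/0.233)/(4πk) = 0.5158/(4π·13.6) = 0.003018 K/W
  R_cellular glass = (1/0.233 − 1/0.447)/(4πk) = 2.055/(4π·0.0642) = 2.547 K/W
  R_aerogel blanket = (1/0.447 − 1/0.695)/(4πk) = 0.7983/(4π·0.0131) = 4.849 K/W
ΣR = 0.003018 + 2.547 + 4.849 = 7.399 K/W
Q = ΔT/ΣR = (-173 °C − 21.2 °C)/7.399 = -26.2 W
(Negative Q ⇒ heat flows inward; heat gain = 26.2 W.)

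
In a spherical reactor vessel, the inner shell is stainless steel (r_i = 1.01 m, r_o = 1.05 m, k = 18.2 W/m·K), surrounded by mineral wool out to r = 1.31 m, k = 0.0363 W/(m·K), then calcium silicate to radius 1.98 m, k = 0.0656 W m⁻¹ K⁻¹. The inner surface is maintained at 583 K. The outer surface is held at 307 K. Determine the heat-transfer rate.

Q = 379 W

Series thermal resistances, inner to outer:
  R_stainless steel = (1/1.01 − 1/1.05)/(4πk) = 0.03772/(4π·18.2) = 1.649×10^-4 K/W
  R_mineral wool = (1/1.05 − 1/1.31)/(4πk) = 0.1890/(4π·0.0363) = 0.4144 K/W
  R_calcium silicate = (1/1.31 − 1/1.98)/(4πk) = 0.2583/(4π·0.0656) = 0.3133 K/W
ΣR = 1.649×10^-4 + 0.4144 + 0.3133 = 0.7279 K/W
Q = ΔT/ΣR = (583 K − 307 K)/0.7279 = 379 W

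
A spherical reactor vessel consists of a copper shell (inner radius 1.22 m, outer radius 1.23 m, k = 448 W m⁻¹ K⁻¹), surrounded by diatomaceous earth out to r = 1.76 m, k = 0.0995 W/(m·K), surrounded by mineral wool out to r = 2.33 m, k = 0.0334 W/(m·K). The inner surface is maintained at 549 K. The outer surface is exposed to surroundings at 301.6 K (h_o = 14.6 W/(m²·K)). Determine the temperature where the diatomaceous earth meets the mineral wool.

Resistance network (inner→outer):
  R_copper = (1/1.22 − 1/1.23)/(4πk) = 0.006664/(4π·448) = 1.184×10^-6 K/W
  R_diatomaceous earth = (1/1.23 − 1/1.76)/(4πk) = 0.2448/(4π·0.0995) = 0.1958 K/W
  R_mineral wool = (1/1.76 − 1/2.33)/(4πk) = 0.1390/(4π·0.0334) = 0.3312 K/W
  R_conv,out = 1/(4πr²h) = 1/(4π·2.33²·14.6) = 0.001004 K/W
ΣR = 1.184×10^-6 + 0.1958 + 0.3312 + 0.001004 = 0.5280 K/W
Q = ΔT/ΣR = (549 K − 301.6 K)/0.5280 = 468.6 W
From the inner boundary to the diatomaceous earth/mineral wool interface, ΣR_partial = 0.1958 K/W.
T_interface = T_in − Q·ΣR_partial = 549 K − (468.6)(0.1958) = 457 K

T = 457 K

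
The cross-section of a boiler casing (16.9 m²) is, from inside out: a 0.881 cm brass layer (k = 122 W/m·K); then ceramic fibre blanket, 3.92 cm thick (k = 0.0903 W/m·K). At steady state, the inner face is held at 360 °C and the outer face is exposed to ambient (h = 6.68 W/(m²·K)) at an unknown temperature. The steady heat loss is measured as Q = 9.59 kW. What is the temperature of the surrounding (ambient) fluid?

T_out = 28.7 °C

Series resistances:
  R_brass = L/(kA) = 0.00881/(122·16.9) = 4.273×10^-6 K/W
  R_ceramic fibre blanket = L/(kA) = 0.0392/(0.0903·16.9) = 0.02569 K/W
  R_conv,out = 1/(hA) = 1/(6.68·16.9) = 0.008858 K/W
ΣR = 0.03455 K/W
ΔT = Q·ΣR = 9590 × 0.03455 = 331.3 K
Heat flows outward, so T_out = T_in − ΔT = 360 − 331.3 = 28.7 °C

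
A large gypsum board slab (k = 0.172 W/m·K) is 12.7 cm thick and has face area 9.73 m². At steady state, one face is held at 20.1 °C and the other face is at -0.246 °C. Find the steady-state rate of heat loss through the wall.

Q = 268 W

Q = kA·ΔT/L = 0.172 × 9.73 × |20.1 °C − -0.246 °C| / 0.127 = 268 W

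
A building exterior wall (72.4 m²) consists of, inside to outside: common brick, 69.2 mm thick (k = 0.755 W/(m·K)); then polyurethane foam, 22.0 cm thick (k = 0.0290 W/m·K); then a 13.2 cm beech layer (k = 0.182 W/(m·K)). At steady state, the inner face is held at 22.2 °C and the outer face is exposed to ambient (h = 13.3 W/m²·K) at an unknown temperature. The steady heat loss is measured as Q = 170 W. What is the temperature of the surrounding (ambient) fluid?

Sum the resistances:
  R_common brick = L/(kA) = 0.0692/(0.755·72.4) = 0.001266 K/W
  R_polyurethane foam = L/(kA) = 0.220/(0.0290·72.4) = 0.1048 K/W
  R_beech = L/(kA) = 0.132/(0.182·72.4) = 0.01002 K/W
  R_conv,out = 1/(hA) = 1/(13.3·72.4) = 0.001039 K/W
ΣR = 0.1171 K/W
ΔT = Q·ΣR = 170 × 0.1171 = 19.91 K
Heat flows outward, so T_out = T_in − ΔT = 22.2 − 19.91 = 2.29 °C

T_out = 2.29 °C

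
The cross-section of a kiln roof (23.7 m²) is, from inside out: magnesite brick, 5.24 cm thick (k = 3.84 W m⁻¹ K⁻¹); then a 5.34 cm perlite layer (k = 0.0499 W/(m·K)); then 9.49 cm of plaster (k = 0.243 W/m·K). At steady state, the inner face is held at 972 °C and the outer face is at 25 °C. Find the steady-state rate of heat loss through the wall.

Series thermal resistances, inner to outer:
  R_magnesite brick = L/(kA) = 0.0524/(3.84·23.7) = 5.758×10^-4 K/W
  R_perlite = L/(kA) = 0.0534/(0.0499·23.7) = 0.04515 K/W
  R_plaster = L/(kA) = 0.0949/(0.243·23.7) = 0.01648 K/W
ΣR = 5.758×10^-4 + 0.04515 + 0.01648 = 0.06221 K/W
Q = ΔT/ΣR = (972 °C − 25 °C)/0.06221 = 15200 W

Q = 15.2 kW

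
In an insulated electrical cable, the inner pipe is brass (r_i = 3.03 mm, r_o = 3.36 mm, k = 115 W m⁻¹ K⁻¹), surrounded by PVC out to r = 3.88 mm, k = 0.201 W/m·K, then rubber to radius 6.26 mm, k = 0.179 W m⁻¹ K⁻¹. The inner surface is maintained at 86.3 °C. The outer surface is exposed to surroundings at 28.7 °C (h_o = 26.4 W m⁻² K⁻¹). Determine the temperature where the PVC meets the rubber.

Resistance network (inner→outer):
  R'_brass = ln(0.00336/0.00303)/(2πk) = 0.1034/(2π·115) = 1.431×10^-4 m·K/W
  R'_PVC = ln(0.00388/0.00336)/(2πk) = 0.1439/(2π·0.201) = 0.1139 m·K/W
  R'_rubber = ln(0.00626/0.00388)/(2πk) = 0.4783/(2π·0.179) = 0.4253 m·K/W
  R'_conv,out = 1/(2πr h) = 1/(2π·0.00626·26.4) = 0.9630 m·K/W
ΣR = 1.431×10^-4 + 0.1139 + 0.4253 + 0.9630 = 1.502 m·K/W
Q' = ΔT/ΣR = (86.3 °C − 28.7 °C)/1.502 = 38.35 W/m
From the inner boundary to the PVC/rubber interface, ΣR_partial = 0.1140 m·K/W.
T_interface = T_in − Q'·ΣR_partial = 86.3 °C − (38.35)(0.1140) = 81.9 °C

T = 81.9 °C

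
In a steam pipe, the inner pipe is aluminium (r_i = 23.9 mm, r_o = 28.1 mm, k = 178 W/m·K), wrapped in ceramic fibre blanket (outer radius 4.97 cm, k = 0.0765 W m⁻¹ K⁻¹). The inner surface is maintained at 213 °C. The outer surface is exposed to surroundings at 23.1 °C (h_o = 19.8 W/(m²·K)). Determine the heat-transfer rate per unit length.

Q' = 141 W/m

Series thermal resistances, inner to outer:
  R'_aluminium = ln(0.0281/0.0239)/(2πk) = 0.1619/(2π·178) = 1.448×10^-4 m·K/W
  R'_ceramic fibre blanket = ln(0.0497/0.0281)/(2πk) = 0.5702/(2π·0.0765) = 1.186 m·K/W
  R'_conv,out = 1/(2πr h) = 1/(2π·0.0497·19.8) = 0.1617 m·K/W
ΣR = 1.448×10^-4 + 1.186 + 0.1617 = 1.348 m·K/W
Q' = ΔT/ΣR = (213 °C − 23.1 °C)/1.348 = 141 W/m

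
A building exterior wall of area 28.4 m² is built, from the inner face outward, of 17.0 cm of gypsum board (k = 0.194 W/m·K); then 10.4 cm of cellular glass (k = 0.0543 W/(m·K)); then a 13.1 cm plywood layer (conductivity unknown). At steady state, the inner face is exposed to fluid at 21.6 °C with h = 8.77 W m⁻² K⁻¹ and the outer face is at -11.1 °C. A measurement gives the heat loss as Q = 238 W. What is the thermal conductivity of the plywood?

ΣR = ΔT/Q = |21.6 − -11.1|/238 = 0.1374 K/W
Known resistances:
  R_conv,in = 1/(hA) = 1/(8.77·28.4) = 0.004015 K/W
  R_gypsum board = L/(kA) = 0.170/(0.194·28.4) = 0.03086 K/W
  R_cellular glass = L/(kA) = 0.104/(0.0543·28.4) = 0.06744 K/W
R_plywood = ΣR − ΣR_known = 0.1374 − 0.1023 = 0.03510 K/W
L/(kA) = 0.03510 ⇒ k = 0.131/(0.03510·28.4) = 0.131 W/m·K

k = 0.131 W/m·K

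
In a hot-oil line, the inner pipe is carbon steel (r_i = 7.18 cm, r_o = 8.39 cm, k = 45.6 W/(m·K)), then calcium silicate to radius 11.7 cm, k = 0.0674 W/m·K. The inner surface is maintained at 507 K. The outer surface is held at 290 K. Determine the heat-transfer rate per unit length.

Q' = 276 W/m

Resistance network (inner→outer):
  R'_carbon steel = ln(0.0839/0.0718)/(2πk) = 0.1557/(2π·45.6) = 5.436×10^-4 m·K/W
  R'_calcium silicate = ln(0.117/0.0839)/(2πk) = 0.3325/(2π·0.0674) = 0.7853 m·K/W
ΣR = 5.436×10^-4 + 0.7853 = 0.7858 m·K/W
Q' = ΔT/ΣR = (507 K − 290 K)/0.7858 = 276 W/m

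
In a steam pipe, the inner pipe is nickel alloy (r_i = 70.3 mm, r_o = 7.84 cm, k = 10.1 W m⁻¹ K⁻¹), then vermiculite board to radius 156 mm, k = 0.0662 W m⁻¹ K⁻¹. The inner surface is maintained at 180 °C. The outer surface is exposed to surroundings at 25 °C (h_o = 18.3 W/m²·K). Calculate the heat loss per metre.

Q' = 90.6 W/m

Treat each layer as a resistance in series:
  R'_nickel alloy = ln(0.0784/0.0703)/(2πk) = 0.1091/(2π·10.1) = 0.001718 m·K/W
  R'_vermiculite board = ln(0.156/0.0784)/(2πk) = 0.6880/(2π·0.0662) = 1.654 m·K/W
  R'_conv,out = 1/(2πr h) = 1/(2π·0.156·18.3) = 0.05575 m·K/W
ΣR = 0.001718 + 1.654 + 0.05575 = 1.711 m·K/W
Q' = ΔT/ΣR = (180 °C − 25 °C)/1.711 = 90.6 W/m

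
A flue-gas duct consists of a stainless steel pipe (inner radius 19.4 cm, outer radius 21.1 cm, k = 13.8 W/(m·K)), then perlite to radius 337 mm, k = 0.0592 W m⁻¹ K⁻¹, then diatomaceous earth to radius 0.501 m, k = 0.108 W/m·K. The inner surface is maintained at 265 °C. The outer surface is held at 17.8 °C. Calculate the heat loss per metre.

Q' = 134 W/m

Resistance network (inner→outer):
  R'_stainless steel = ln(0.211/0.194)/(2πk) = 0.08400/(2π·13.8) = 9.688×10^-4 m·K/W
  R'_perlite = ln(0.337/0.211)/(2πk) = 0.4682/(2π·0.0592) = 1.259 m·K/W
  R'_diatomaceous earth = ln(0.501/0.337)/(2πk) = 0.3965/(2π·0.108) = 0.5843 m·K/W
ΣR = 9.688×10^-4 + 1.259 + 0.5843 = 1.844 m·K/W
Q' = ΔT/ΣR = (265 °C − 17.8 °C)/1.844 = 134 W/m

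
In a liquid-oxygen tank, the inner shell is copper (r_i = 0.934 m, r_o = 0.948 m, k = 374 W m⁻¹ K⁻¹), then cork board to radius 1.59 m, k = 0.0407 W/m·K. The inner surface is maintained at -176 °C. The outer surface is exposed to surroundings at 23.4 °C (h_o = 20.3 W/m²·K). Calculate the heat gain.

Resistance network (inner→outer):
  R_copper = (1/0.934 − 1/0.948)/(4πk) = 0.01581/(4π·374) = 3.364×10^-6 K/W
  R_cork board = (1/0.948 − 1/1.59)/(4πk) = 0.4259/(4π·0.0407) = 0.8328 K/W
  R_conv,out = 1/(4πr²h) = 1/(4π·1.59²·20.3) = 0.001551 K/W
ΣR = 3.364×10^-6 + 0.8328 + 0.001551 = 0.8344 K/W
Q = ΔT/ΣR = (-176 °C − 23.4 °C)/0.8344 = -239 W
(Negative Q ⇒ heat flows inward; heat gain = 239 W.)

Q = 239 W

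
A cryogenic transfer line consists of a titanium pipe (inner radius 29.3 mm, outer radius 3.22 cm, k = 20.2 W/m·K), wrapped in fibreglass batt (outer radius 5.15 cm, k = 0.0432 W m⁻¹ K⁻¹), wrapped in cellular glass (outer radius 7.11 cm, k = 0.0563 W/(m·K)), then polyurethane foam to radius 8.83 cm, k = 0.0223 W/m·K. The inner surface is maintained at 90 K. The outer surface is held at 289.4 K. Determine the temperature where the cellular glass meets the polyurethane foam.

Treat each layer as a resistance in series:
  R'_titanium = ln(0.0322/0.0293)/(2πk) = 0.09438/(2π·20.2) = 7.436×10^-4 m·K/W
  R'_fibreglass batt = ln(0.0515/0.0322)/(2πk) = 0.4696/(2π·0.0432) = 1.730 m·K/W
  R'_cellular glass = ln(0.0711/0.0515)/(2πk) = 0.3225/(2π·0.0563) = 0.9117 m·K/W
  R'_polyurethane foam = ln(0.0883/0.0711)/(2πk) = 0.2167/(2π·0.0223) = 1.546 m·K/W
ΣR = 7.436×10^-4 + 1.730 + 0.9117 + 1.546 = 4.188 m·K/W
Q' = ΔT/ΣR = (90 K − 289.4 K)/4.188 = -47.61 W/m
From the inner boundary to the cellular glass/polyurethane foam interface, ΣR_partial = 2.642 m·K/W.
T_interface = T_in − Q'·ΣR_partial = 90 K − (-47.61)(2.642) = 215.8 K

T = 215.8 K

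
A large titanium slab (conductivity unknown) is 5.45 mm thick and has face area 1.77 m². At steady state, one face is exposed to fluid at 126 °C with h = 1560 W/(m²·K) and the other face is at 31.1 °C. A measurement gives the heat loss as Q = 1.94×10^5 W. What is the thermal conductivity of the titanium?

k = 24.2 W/m·K

ΣR = ΔT/Q = |126 − 31.1|/1.94×10^5 = 4.892×10^-4 K/W
Known resistances:
  R_conv,in = 1/(hA) = 1/(1560·1.77) = 3.622×10^-4 K/W
R_titanium = ΣR − ΣR_known = 4.892×10^-4 − 3.622×10^-4 = 1.270×10^-4 K/W
L/(kA) = 1.270×10^-4 ⇒ k = 0.00545/(1.270×10^-4·1.77) = 24.2 W/m·K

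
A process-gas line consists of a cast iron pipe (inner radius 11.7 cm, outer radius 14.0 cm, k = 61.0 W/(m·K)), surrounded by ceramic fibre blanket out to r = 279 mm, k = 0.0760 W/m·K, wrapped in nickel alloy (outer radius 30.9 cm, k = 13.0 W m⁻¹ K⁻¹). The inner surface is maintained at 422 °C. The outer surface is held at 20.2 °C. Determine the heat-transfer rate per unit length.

Series thermal resistances, inner to outer:
  R'_cast iron = ln(0.140/0.117)/(2πk) = 0.1795/(2π·61.0) = 4.683×10^-4 m·K/W
  R'_ceramic fibre blanket = ln(0.279/0.140)/(2πk) = 0.6896/(2π·0.0760) = 1.444 m·K/W
  R'_nickel alloy = ln(0.309/0.279)/(2πk) = 0.1021/(2π·13.0) = 0.001250 m·K/W
ΣR = 4.683×10^-4 + 1.444 + 0.001250 = 1.446 m·K/W
Q' = ΔT/ΣR = (422 °C − 20.2 °C)/1.446 = 278 W/m

Q' = 278 W/m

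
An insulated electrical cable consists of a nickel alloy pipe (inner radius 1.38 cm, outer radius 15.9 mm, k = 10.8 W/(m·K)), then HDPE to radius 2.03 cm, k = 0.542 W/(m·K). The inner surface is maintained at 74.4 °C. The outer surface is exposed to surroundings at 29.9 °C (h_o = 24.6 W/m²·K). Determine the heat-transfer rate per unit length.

Series thermal resistances, inner to outer:
  R'_nickel alloy = ln(0.0159/0.0138)/(2πk) = 0.1417/(2π·10.8) = 0.002087 m·K/W
  R'_HDPE = ln(0.0203/0.0159)/(2πk) = 0.2443/(2π·0.542) = 0.07174 m·K/W
  R'_conv,out = 1/(2πr h) = 1/(2π·0.0203·24.6) = 0.3187 m·K/W
ΣR = 0.002087 + 0.07174 + 0.3187 = 0.3925 m·K/W
Q' = ΔT/ΣR = (74.4 °C − 29.9 °C)/0.3925 = 113 W/m

Q' = 113 W/m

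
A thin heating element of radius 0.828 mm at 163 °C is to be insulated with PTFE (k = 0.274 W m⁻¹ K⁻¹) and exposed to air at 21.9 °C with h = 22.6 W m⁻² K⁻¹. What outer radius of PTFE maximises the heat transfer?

r_cr = 1.21 cm

For a cylinder, r_cr = k_ins/h = 0.274/22.6 = 0.0121 m = 1.21 cm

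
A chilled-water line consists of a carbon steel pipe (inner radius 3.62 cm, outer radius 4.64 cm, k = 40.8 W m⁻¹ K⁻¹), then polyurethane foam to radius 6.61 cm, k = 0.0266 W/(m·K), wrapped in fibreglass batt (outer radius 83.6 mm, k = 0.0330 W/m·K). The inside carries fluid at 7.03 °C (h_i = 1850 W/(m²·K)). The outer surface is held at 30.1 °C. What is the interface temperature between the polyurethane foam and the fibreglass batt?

T = 22.1 °C

Resistance network (inner→outer):
  R'_conv,in = 1/(2πr h) = 1/(2π·0.0362·1850) = 0.002377 m·K/W
  R'_carbon steel = ln(0.0464/0.0362)/(2πk) = 0.2482/(2π·40.8) = 9.683×10^-4 m·K/W
  R'_polyurethane foam = ln(0.0661/0.0464)/(2πk) = 0.3539/(2π·0.0266) = 2.117 m·K/W
  R'_fibreglass batt = ln(0.0836/0.0661)/(2πk) = 0.2349/(2π·0.0330) = 1.133 m·K/W
ΣR = 0.002377 + 9.683×10^-4 + 2.117 + 1.133 = 3.253 m·K/W
Q' = ΔT/ΣR = (7.03 °C − 30.1 °C)/3.253 = -7.092 W/m
From the inner boundary to the polyurethane foam/fibreglass batt interface, ΣR_partial = 2.120 m·K/W.
T_interface = T_in − Q'·ΣR_partial = 7.03 °C − (-7.092)(2.120) = 22.1 °C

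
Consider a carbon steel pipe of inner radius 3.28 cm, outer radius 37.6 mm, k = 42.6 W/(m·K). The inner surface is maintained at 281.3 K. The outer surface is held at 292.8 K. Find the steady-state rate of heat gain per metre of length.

Q' = 2πk·ΔT/ln(r₂/r₁) = 2π × 42.6 × 11.5 / ln(0.0376/0.0328) = 22500 W/m

Q' = 22.5 kW/m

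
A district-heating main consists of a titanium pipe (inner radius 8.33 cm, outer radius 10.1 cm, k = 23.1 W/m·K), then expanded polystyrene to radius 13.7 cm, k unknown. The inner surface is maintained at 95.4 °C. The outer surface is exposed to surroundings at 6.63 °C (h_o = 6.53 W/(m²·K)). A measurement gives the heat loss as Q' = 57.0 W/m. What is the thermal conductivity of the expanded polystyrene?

ΣR = ΔT/Q' = |95.4 − 6.63|/57.0 = 1.557 m·K/W
Known resistances:
  R'_titanium = ln(0.101/0.0833)/(2πk) = 0.1927/(2π·23.1) = 0.001327 m·K/W
  R'_conv,out = 1/(2πr h) = 1/(2π·0.137·6.53) = 0.1779 m·K/W
R_expanded polystyrene = ΣR − ΣR_known = 1.557 − 0.1792 = 1.378 m·K/W
ln(r₂/r₁)/(2πk) = 1.378 ⇒ k = 0.3049/(2π·1.378) = 0.0352 W/m·K

k = 0.0352 W/m·K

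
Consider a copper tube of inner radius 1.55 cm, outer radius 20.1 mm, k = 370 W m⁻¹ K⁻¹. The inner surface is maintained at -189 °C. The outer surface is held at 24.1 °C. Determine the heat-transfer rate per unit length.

Q' = 1.91×10^6 W/m

Q' = 2πk·ΔT/ln(r₂/r₁) = 2π × 370 × 213.1 / ln(0.0201/0.0155) = 1.91×10^6 W/m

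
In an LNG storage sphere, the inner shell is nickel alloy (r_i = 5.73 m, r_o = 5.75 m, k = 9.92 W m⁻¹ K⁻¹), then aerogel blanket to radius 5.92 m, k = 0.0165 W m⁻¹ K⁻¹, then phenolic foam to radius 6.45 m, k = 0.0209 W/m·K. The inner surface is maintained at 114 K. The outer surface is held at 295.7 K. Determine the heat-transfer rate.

Q = 2.36 kW

Series thermal resistances, inner to outer:
  R_nickel alloy = (1/5.73 − 1/5.75)/(4πk) = 6.070×10^-4/(4π·9.92) = 4.870×10^-6 K/W
  R_aerogel blanket = (1/5.75 − 1/5.92)/(4πk) = 0.004994/(4π·0.0165) = 0.02409 K/W
  R_phenolic foam = (1/5.92 − 1/6.45)/(4πk) = 0.01388/(4π·0.0209) = 0.05285 K/W
ΣR = 4.870×10^-6 + 0.02409 + 0.05285 = 0.07694 K/W
Q = ΔT/ΣR = (114 K − 295.7 K)/0.07694 = -2360 W
(Negative Q ⇒ heat flows inward; heat gain = 2360 W.)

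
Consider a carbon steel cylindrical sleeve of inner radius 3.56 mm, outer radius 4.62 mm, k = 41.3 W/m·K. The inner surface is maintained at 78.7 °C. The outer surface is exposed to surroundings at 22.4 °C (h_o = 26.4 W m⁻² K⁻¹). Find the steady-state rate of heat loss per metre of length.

Q' = 43.1 W/m

Series thermal resistances, inner to outer:
  R'_carbon steel = ln(0.00462/0.00356)/(2πk) = 0.2606/(2π·41.3) = 0.001004 m·K/W
  R'_conv,out = 1/(2πr h) = 1/(2π·0.00462·26.4) = 1.305 m·K/W
ΣR = 0.001004 + 1.305 = 1.306 m·K/W
Q' = ΔT/ΣR = (78.7 °C − 22.4 °C)/1.306 = 43.1 W/m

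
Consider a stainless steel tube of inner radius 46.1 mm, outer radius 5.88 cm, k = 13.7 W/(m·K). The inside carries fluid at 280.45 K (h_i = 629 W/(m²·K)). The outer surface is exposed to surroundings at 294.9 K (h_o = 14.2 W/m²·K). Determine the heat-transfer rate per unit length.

Treat each layer as a resistance in series:
  R'_conv,in = 1/(2πr h) = 1/(2π·0.0461·629) = 0.005489 m·K/W
  R'_stainless steel = ln(0.0588/0.0461)/(2πk) = 0.2433/(2π·13.7) = 0.002827 m·K/W
  R'_conv,out = 1/(2πr h) = 1/(2π·0.0588·14.2) = 0.1906 m·K/W
ΣR = 0.005489 + 0.002827 + 0.1906 = 0.1989 m·K/W
Q' = ΔT/ΣR = (280.45 K − 294.9 K)/0.1989 = -72.6 W/m
(Negative Q' ⇒ heat flows inward; heat gain = 72.6 W/m.)

Q' = 72.6 W/m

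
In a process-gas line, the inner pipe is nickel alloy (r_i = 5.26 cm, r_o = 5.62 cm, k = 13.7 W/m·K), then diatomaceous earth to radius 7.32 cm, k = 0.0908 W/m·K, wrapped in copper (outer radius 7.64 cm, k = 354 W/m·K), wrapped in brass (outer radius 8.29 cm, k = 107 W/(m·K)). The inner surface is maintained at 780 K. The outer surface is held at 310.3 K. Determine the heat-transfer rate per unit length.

Q' = 1010 W/m

Treat each layer as a resistance in series:
  R'_nickel alloy = ln(0.0562/0.0526)/(2πk) = 0.06620/(2π·13.7) = 7.691×10^-4 m·K/W
  R'_diatomaceous earth = ln(0.0732/0.0562)/(2πk) = 0.2643/(2π·0.0908) = 0.4632 m·K/W
  R'_copper = ln(0.0764/0.0732)/(2πk) = 0.04279/(2π·354) = 1.924×10^-5 m·K/W
  R'_brass = ln(0.0829/0.0764)/(2πk) = 0.08165/(2π·107) = 1.215×10^-4 m·K/W
ΣR = 7.691×10^-4 + 0.4632 + 1.924×10^-5 + 1.215×10^-4 = 0.4641 m·K/W
Q' = ΔT/ΣR = (780 K − 310.3 K)/0.4641 = 1010 W/m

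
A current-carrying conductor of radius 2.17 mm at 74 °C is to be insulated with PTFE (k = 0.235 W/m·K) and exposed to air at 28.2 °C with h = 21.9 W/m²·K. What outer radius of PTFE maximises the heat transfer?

r_cr = 1.07 cm

For a cylinder, r_cr = k_ins/h = 0.235/21.9 = 0.0107 m = 1.07 cm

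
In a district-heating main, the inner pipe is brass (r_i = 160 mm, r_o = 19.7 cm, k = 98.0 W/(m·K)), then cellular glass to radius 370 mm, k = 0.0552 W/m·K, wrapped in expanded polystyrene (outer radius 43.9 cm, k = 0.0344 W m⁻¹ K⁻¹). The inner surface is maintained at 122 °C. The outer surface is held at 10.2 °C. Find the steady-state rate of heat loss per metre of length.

Q' = 42.9 W/m

Treat each layer as a resistance in series:
  R'_brass = ln(0.197/0.160)/(2πk) = 0.2080/(2π·98.0) = 3.378×10^-4 m·K/W
  R'_cellular glass = ln(0.370/0.197)/(2πk) = 0.6303/(2π·0.0552) = 1.817 m·K/W
  R'_expanded polystyrene = ln(0.439/0.370)/(2πk) = 0.1710/(2π·0.0344) = 0.7911 m·K/W
ΣR = 3.378×10^-4 + 1.817 + 0.7911 = 2.608 m·K/W
Q' = ΔT/ΣR = (122 °C − 10.2 °C)/2.608 = 42.9 W/m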